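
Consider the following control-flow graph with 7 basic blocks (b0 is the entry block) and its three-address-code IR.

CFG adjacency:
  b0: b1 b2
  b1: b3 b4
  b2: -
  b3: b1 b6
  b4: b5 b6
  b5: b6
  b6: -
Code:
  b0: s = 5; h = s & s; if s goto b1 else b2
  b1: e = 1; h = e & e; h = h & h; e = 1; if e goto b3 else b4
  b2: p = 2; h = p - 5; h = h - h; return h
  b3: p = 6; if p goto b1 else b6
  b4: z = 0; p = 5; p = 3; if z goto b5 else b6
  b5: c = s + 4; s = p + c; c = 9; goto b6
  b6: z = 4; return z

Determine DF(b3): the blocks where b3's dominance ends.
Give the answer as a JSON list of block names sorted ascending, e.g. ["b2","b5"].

idom tree: b1←b0 b2←b0 b3←b1 b4←b1 b5←b4 b6←b1
Dom at joins:
  b1: preds {b0,b3}: {b0} ∩ {b0,b1,b3} = {b0}; idom=b0
  b6: preds {b3,b4,b5}: {b0,b1,b3} ∩ {b0,b1,b4} ∩ {b0,b1,b4,b5} = {b0,b1}; idom=b1

Frontier:
  b1←b0: walk · to b0
  b1←b3: walk b3→b1 to b0
  b6←b3: walk b3 to b1
  b6←b4: walk b4 to b1
  b6←b5: walk b5→b4 to b1
  b0: DF=∅
  b1: DF={b1}
  b2: DF=∅
  b3: DF={b1,b6}
  b4: DF={b6}
  b5: DF={b6}
  b6: DF=∅

DF(b3) = ["b1", "b6"]

Answer: ["b1", "b6"]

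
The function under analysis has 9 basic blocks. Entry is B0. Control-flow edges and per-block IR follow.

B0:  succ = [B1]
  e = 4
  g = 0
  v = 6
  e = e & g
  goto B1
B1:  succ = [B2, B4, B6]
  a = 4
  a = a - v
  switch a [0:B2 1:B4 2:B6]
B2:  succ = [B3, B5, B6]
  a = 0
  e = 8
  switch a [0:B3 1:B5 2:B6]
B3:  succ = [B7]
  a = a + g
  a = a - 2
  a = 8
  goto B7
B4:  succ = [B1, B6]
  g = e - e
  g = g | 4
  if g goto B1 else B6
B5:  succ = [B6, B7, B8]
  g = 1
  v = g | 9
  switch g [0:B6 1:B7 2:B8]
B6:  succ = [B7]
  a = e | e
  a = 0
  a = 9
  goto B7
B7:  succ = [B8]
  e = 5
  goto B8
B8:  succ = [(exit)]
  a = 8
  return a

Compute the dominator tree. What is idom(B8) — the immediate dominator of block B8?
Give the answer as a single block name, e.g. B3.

Answer: B1

Derivation:
idom tree: B1←B0 B2←B1 B3←B2 B4←B1 B5←B2 B6←B1 B7←B1 B8←B1
Dom at joins:
  B1: preds {B0,B4}: {B0} ∩ {B0,B1,B4} = {B0}; idom=B0
  B6: preds {B1,B2,B4,B5}: {B0,B1} ∩ {B0,B1,B2} ∩ {B0,B1,B4} ∩ {B0,B1,B2,B5} = {B0,B1}; idom=B1
  B7: preds {B3,B5,B6}: {B0,B1,B2,B3} ∩ {B0,B1,B2,B5} ∩ {B0,B1,B6} = {B0,B1}; idom=B1
  B8: preds {B5,B7}: {B0,B1,B2,B5} ∩ {B0,B1,B7} = {B0,B1}; idom=B1

idom(B8) = B1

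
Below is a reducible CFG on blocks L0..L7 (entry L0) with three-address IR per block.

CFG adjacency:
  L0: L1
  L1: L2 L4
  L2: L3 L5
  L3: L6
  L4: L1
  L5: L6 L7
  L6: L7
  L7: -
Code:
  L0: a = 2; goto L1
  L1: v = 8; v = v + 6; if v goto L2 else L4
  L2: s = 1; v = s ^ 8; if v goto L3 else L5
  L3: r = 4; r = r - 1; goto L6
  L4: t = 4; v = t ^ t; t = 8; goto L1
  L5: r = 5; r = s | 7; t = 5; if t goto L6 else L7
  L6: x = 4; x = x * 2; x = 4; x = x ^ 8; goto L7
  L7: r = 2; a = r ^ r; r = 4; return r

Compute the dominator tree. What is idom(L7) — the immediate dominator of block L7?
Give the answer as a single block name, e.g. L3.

idom tree: L1←L0 L2←L1 L3←L2 L4←L1 L5←L2 L6←L2 L7←L2
Join-block Dom:
  L1: preds {L0,L4}: {L0} ∩ {L0,L1,L4} = {L0}; idom=L0
  L6: preds {L3,L5}: {L0,L1,L2,L3} ∩ {L0,L1,L2,L5} = {L0,L1,L2}; idom=L2
  L7: preds {L5,L6}: {L0,L1,L2,L5} ∩ {L0,L1,L2,L6} = {L0,L1,L2}; idom=L2

idom(L7) = L2

Answer: L2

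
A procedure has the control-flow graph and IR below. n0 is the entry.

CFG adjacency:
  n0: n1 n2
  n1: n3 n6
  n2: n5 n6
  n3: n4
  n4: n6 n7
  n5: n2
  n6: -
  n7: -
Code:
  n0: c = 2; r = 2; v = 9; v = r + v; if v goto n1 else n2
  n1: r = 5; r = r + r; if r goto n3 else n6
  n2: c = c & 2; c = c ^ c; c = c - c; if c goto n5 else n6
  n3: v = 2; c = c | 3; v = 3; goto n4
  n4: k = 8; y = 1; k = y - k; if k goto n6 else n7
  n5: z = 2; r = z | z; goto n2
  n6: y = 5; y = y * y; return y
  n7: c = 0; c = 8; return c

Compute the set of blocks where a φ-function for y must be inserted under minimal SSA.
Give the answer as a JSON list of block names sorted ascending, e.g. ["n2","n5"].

idom tree: n1←n0 n2←n0 n3←n1 n4←n3 n5←n2 n6←n0 n7←n4
Dom∩ at merges:
  n2: preds {n0,n5}: {n0} ∩ {n0,n2,n5} = {n0}; idom=n0
  n6: preds {n1,n2,n4}: {n0,n1} ∩ {n0,n2} ∩ {n0,n1,n3,n4} = {n0}; idom=n0

DF walk-up:
  join n2 pred n0: · stop@n0
  join n2 pred n5: n5→n2 stop@n0
  join n6 pred n1: n1 stop@n0
  join n6 pred n2: n2 stop@n0
  join n6 pred n4: n4→n3→n1 stop@n0
  n0: DF=∅
  n1: DF={n6}
  n2: DF={n2,n6}
  n3: DF={n6}
  n4: DF={n6}
  n5: DF={n2}
  n6: DF=∅
  n7: DF=∅

φ for y: defs {n4,n6}
  DF⁺ = {n6}

Answer: ["n6"]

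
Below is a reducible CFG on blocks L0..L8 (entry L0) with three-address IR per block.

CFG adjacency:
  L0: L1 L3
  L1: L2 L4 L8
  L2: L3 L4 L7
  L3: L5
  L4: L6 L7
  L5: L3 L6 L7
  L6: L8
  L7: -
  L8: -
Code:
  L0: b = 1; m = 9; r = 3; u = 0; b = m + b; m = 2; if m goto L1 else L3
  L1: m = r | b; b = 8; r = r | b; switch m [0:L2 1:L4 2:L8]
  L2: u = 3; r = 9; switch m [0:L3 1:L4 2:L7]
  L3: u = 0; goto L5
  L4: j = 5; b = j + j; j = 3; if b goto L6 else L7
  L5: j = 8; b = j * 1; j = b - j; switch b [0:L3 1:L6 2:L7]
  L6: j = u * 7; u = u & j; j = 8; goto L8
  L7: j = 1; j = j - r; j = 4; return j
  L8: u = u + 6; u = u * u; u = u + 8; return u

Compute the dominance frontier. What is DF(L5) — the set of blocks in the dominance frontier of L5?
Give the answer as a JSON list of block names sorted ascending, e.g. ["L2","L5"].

idom tree: L1←L0 L2←L1 L3←L0 L4←L1 L5←L3 L6←L0 L7←L0 L8←L0
Dom at joins:
  L3: preds {L0,L2,L5}: {L0} ∩ {L0,L1,L2} ∩ {L0,L3,L5} = {L0}; idom=L0
  L4: preds {L1,L2}: {L0,L1} ∩ {L0,L1,L2} = {L0,L1}; idom=L1
  L6: preds {L4,L5}: {L0,L1,L4} ∩ {L0,L3,L5} = {L0}; idom=L0
  L7: preds {L2,L4,L5}: {L0,L1,L2} ∩ {L0,L1,L4} ∩ {L0,L3,L5} = {L0}; idom=L0
  L8: preds {L1,L6}: {L0,L1} ∩ {L0,L6} = {L0}; idom=L0

DF derivation:
  join L3 pred L0: · stop@L0
  join L3 pred L2: L2→L1 stop@L0
  join L3 pred L5: L5→L3 stop@L0
  join L4 pred L1: · stop@L1
  join L4 pred L2: L2 stop@L1
  join L6 pred L4: L4→L1 stop@L0
  join L6 pred L5: L5→L3 stop@L0
  join L7 pred L2: L2→L1 stop@L0
  join L7 pred L4: L4→L1 stop@L0
  join L7 pred L5: L5→L3 stop@L0
  join L8 pred L1: L1 stop@L0
  join L8 pred L6: L6 stop@L0
  L0: DF=∅
  L1: DF={L3,L6,L7,L8}
  L2: DF={L3,L4,L7}
  L3: DF={L3,L6,L7}
  L4: DF={L6,L7}
  L5: DF={L3,L6,L7}
  L6: DF={L8}
  L7: DF=∅
  L8: DF=∅

DF(L5) = ["L3", "L6", "L7"]

Answer: ["L3", "L6", "L7"]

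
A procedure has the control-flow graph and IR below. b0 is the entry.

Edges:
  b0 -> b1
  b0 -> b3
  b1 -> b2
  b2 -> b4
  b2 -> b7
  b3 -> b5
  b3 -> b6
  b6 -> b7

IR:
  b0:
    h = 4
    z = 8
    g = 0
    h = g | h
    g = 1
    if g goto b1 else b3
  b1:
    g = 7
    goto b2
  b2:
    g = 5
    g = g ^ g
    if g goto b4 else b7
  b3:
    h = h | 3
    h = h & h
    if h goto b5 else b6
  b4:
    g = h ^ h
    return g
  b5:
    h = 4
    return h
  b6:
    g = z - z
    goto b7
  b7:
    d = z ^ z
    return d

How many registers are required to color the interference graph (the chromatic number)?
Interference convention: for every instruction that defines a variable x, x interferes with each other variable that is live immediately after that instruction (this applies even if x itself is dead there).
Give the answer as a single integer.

def/use:
  b0: def={g,h,z} ue=∅
  b1: def={g} ue=∅
  b2: def={g} ue=∅
  b3: def={h} ue={h}
  b4: def={g} ue={h}
  b5: def={h} ue=∅
  b6: def={g} ue={z}
  b7: def={d} ue={z}

Liveness:
  live b0: ∅→{h,z}
  live b1: {h,z}→{h,z}
  live b2: {h,z}→{h,z}
  live b3: {h,z}→{z}
  live b4: {h}→∅
  live b5: ∅→∅
  live b6: {z}→{z}
  live b7: {z}→∅

Interfere edges:
  d: ∅
  g: {h,z}
  h: {g,z}
  z: {g,h}

Colouring:
  {g,h,z} pairwise interfere (3-clique) ⇒ χ ≥ 3
  assign d→c0 g→c0 h→c1 z→c2 — no edge inside a register ⇒ χ ≤ 3
  χ = 3

Answer: 3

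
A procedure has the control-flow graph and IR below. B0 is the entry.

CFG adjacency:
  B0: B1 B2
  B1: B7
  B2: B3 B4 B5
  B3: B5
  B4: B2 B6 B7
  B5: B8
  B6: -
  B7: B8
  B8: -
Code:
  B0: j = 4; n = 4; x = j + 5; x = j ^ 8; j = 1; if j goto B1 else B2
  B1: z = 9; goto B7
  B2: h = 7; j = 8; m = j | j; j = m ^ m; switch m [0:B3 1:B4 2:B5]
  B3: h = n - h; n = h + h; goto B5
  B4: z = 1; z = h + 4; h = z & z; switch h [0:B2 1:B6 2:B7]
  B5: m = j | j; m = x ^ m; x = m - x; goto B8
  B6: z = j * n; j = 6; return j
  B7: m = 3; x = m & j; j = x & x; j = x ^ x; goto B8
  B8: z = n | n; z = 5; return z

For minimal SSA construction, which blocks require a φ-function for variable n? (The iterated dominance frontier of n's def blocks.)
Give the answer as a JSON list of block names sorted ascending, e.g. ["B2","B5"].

Answer: ["B5", "B8"]

Working:
idom tree: B1←B0 B2←B0 B3←B2 B4←B2 B5←B2 B6←B4 B7←B0 B8←B0
Dom∩ at merges:
  B2: preds {B0,B4}: {B0} ∩ {B0,B2,B4} = {B0}; idom=B0
  B5: preds {B2,B3}: {B0,B2} ∩ {B0,B2,B3} = {B0,B2}; idom=B2
  B7: preds {B1,B4}: {B0,B1} ∩ {B0,B2,B4} = {B0}; idom=B0
  B8: preds {B5,B7}: {B0,B2,B5} ∩ {B0,B7} = {B0}; idom=B0

Frontier:
  B2←B0: walk · to B0
  B2←B4: walk B4→B2 to B0
  B5←B2: walk · to B2
  B5←B3: walk B3 to B2
  B7←B1: walk B1 to B0
  B7←B4: walk B4→B2 to B0
  B8←B5: walk B5→B2 to B0
  B8←B7: walk B7 to B0
  DF(B0)=∅
  DF(B1)={B7}
  DF(B2)={B2,B7,B8}
  DF(B3)={B5}
  DF(B4)={B2,B7}
  DF(B5)={B8}
  DF(B6)=∅
  DF(B7)={B8}
  DF(B8)=∅

φ for n: defs {B0,B3}
  DF⁺ = {B5,B8}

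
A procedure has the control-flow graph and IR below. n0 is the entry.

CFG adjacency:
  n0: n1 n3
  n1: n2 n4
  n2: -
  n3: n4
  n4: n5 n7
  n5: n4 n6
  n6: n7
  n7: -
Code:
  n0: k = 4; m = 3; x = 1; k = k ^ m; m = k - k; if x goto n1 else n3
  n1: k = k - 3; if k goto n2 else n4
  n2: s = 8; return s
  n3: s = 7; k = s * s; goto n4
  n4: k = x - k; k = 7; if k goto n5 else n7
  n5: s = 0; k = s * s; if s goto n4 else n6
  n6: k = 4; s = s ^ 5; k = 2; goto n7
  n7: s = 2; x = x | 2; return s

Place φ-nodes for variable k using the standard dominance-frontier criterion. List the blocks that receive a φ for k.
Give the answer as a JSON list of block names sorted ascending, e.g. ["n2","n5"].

Answer: ["n4", "n7"]

Working:
idom tree: n1←n0 n2←n1 n3←n0 n4←n0 n5←n4 n6←n5 n7←n4
Join-block Dom:
  n4: preds {n1,n3,n5}: {n0,n1} ∩ {n0,n3} ∩ {n0,n4,n5} = {n0}; idom=n0
  n7: preds {n4,n6}: {n0,n4} ∩ {n0,n4,n5,n6} = {n0,n4}; idom=n4

DF walk-up:
  join n4 pred n1: n1 stop@n0
  join n4 pred n3: n3 stop@n0
  join n4 pred n5: n5→n4 stop@n0
  join n7 pred n4: · stop@n4
  join n7 pred n6: n6→n5 stop@n4
  DF(n0)=∅
  DF(n1)={n4}
  DF(n2)=∅
  DF(n3)={n4}
  DF(n4)={n4}
  DF(n5)={n4,n7}
  DF(n6)={n7}
  DF(n7)=∅

φ for k: defs {n0,n1,n3,n4,n5,n6}
  DF⁺ = {n4,n7}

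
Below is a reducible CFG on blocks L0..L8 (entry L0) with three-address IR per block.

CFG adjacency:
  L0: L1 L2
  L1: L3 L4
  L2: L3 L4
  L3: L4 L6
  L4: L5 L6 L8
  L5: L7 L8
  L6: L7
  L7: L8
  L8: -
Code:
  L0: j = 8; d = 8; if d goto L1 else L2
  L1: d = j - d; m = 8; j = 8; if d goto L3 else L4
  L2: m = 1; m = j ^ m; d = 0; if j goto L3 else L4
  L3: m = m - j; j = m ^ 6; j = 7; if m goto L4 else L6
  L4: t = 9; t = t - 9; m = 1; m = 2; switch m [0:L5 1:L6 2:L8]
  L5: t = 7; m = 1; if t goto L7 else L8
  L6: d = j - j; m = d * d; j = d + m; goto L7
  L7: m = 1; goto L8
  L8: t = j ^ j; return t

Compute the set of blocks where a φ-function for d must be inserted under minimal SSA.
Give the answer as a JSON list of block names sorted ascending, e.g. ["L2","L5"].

Answer: ["L3", "L4", "L6", "L7", "L8"]

Derivation:
idom tree: L1←L0 L2←L0 L3←L0 L4←L0 L5←L4 L6←L0 L7←L0 L8←L0
Dom at joins:
  L3: preds {L1,L2}: {L0,L1} ∩ {L0,L2} = {L0}; idom=L0
  L4: preds {L1,L2,L3}: {L0,L1} ∩ {L0,L2} ∩ {L0,L3} = {L0}; idom=L0
  L6: preds {L3,L4}: {L0,L3} ∩ {L0,L4} = {L0}; idom=L0
  L7: preds {L5,L6}: {L0,L4,L5} ∩ {L0,L6} = {L0}; idom=L0
  L8: preds {L4,L5,L7}: {L0,L4} ∩ {L0,L4,L5} ∩ {L0,L7} = {L0}; idom=L0

DF derivation:
  L3←L1: walk L1 to L0
  L3←L2: walk L2 to L0
  L4←L1: walk L1 to L0
  L4←L2: walk L2 to L0
  L4←L3: walk L3 to L0
  L6←L3: walk L3 to L0
  L6←L4: walk L4 to L0
  L7←L5: walk L5→L4 to L0
  L7←L6: walk L6 to L0
  L8←L4: walk L4 to L0
  L8←L5: walk L5→L4 to L0
  L8←L7: walk L7 to L0
  DF(L0)=∅
  DF(L1)={L3,L4}
  DF(L2)={L3,L4}
  DF(L3)={L4,L6}
  DF(L4)={L6,L7,L8}
  DF(L5)={L7,L8}
  DF(L6)={L7}
  DF(L7)={L8}
  DF(L8)=∅

φ for d: defs {L0,L1,L2,L6}
  DF⁺ = {L3,L4,L6,L7,L8}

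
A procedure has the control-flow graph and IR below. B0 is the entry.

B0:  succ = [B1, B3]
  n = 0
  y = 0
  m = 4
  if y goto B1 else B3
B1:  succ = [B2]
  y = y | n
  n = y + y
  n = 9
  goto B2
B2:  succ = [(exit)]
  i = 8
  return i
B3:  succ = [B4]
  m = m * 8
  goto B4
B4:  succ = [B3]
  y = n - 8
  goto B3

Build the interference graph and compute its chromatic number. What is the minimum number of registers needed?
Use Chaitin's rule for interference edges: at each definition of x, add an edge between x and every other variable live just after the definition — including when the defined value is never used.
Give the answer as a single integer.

Block summaries:
  B0: {m,n,y} / ∅
  B1: {n,y} / {n,y}
  B2: {i} / ∅
  B3: {m} / {m}
  B4: {y} / {n}

Backward fixpoint:
  B0 li=∅ lo={m,n,y}
  B1 li={n,y} lo=∅
  B2 li=∅ lo=∅
  B3 li={m,n} lo={m,n}
  B4 li={m,n} lo={m,n}

Conflict graph:
  i↔∅
  m↔{n,y}
  n↔{m,y}
  y↔{m,n}

Colouring:
  clique {m,n,y} ⇒ need ≥ 3
  3-colouring: R0={i,m}  R1={n}  R2={y}
  χ = 3

Answer: 3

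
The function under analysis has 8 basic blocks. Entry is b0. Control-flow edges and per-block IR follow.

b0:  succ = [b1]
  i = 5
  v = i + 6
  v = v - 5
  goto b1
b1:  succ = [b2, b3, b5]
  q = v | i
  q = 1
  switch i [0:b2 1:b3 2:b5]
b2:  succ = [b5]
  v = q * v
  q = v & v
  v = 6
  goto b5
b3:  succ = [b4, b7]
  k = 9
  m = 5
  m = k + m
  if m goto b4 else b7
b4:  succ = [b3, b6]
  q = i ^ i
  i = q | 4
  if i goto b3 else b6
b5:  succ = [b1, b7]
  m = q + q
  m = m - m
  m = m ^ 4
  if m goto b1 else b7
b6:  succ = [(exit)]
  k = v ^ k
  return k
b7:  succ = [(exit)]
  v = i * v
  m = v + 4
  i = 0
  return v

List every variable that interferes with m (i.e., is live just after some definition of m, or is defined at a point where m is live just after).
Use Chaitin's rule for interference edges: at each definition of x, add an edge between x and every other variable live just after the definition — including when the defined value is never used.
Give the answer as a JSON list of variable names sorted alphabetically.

Answer: ["i", "k", "v"]

Derivation:
def/use:
  b0 def {i,v} use ∅
  b1 def {q} use {i,v}
  b2 def {q,v} use {q,v}
  b3 def {k,m} use ∅
  b4 def {i,q} use {i}
  b5 def {m} use {q}
  b6 def {k} use {k,v}
  b7 def {i,m,v} use {i,v}

Backward fixpoint:
  live b0: ∅→{i,v}
  live b1: {i,v}→{i,q,v}
  live b2: {i,q,v}→{i,q,v}
  live b3: {i,v}→{i,k,v}
  live b4: {i,k,v}→{i,k,v}
  live b5: {i,q,v}→{i,v}
  live b6: {k,v}→∅
  live b7: {i,v}→∅

Interference:
  i — {k,m,q,v}
  k — {i,m,q,v}
  m — {i,k,v}
  q — {i,k,v}
  v — {i,k,m,q}

N(m) = ["i", "k", "v"]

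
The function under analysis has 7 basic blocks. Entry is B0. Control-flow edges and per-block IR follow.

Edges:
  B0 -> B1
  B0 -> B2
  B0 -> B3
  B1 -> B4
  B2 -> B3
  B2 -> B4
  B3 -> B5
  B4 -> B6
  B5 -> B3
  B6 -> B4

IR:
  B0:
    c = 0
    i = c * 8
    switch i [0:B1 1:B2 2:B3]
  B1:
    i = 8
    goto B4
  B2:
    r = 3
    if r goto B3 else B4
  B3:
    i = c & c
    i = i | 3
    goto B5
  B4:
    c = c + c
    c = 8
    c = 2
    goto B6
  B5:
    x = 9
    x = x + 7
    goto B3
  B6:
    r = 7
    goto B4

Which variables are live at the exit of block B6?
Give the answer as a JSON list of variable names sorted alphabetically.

Answer: ["c"]

Working:
def/use:
  B0: {c,i} / ∅
  B1: {i} / ∅
  B2: {r} / ∅
  B3: {i} / {c}
  B4: {c} / {c}
  B5: {x} / ∅
  B6: {r} / ∅

Live sets:
  B0: in=∅ out={c}
  B1: in={c} out={c}
  B2: in={c} out={c}
  B3: in={c} out={c}
  B4: in={c} out={c}
  B5: in={c} out={c}
  B6: in={c} out={c}

live-out(B6) = ["c"]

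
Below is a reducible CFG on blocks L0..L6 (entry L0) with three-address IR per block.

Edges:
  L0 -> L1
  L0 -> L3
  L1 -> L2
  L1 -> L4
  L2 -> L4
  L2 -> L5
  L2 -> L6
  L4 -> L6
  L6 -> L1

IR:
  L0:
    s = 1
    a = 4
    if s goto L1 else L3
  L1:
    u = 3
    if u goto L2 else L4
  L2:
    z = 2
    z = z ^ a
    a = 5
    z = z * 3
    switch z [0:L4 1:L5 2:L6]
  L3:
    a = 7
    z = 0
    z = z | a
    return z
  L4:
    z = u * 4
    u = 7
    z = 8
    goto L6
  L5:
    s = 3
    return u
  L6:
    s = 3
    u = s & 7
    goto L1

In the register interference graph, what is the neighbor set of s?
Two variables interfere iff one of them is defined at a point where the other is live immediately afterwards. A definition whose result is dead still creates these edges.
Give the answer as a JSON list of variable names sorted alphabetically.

Answer: ["a", "u"]

Analysis:
Block summaries:
  L0: def={a,s} ue=∅
  L1: def={u} ue=∅
  L2: def={a,z} ue={a}
  L3: def={a,z} ue=∅
  L4: def={u,z} ue={u}
  L5: def={s} ue={u}
  L6: def={s,u} ue=∅

Liveness:
  live L0: ∅→{a}
  live L1: {a}→{a,u}
  live L2: {a,u}→{a,u}
  live L3: ∅→∅
  live L4: {a,u}→{a}
  live L5: {u}→∅
  live L6: {a}→{a}

Interfere edges:
  a: {s,u,z}
  s: {a,u}
  u: {a,s,z}
  z: {a,u}

N(s) = ["a", "u"]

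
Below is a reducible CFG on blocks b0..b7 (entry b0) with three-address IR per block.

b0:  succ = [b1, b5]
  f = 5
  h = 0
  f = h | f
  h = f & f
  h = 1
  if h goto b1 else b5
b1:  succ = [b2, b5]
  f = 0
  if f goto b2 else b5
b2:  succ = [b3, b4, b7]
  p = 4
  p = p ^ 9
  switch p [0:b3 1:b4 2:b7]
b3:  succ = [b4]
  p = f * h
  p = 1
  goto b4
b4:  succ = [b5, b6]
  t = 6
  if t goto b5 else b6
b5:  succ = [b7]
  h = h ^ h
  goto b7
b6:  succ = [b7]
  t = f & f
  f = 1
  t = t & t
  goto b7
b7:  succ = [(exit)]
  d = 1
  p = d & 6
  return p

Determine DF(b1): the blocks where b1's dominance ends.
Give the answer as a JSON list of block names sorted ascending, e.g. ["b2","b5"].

idom tree: b1←b0 b2←b1 b3←b2 b4←b2 b5←b0 b6←b4 b7←b0
Dom∩ at merges:
  b4: preds {b2,b3}: {b0,b1,b2} ∩ {b0,b1,b2,b3} = {b0,b1,b2}; idom=b2
  b5: preds {b0,b1,b4}: {b0} ∩ {b0,b1} ∩ {b0,b1,b2,b4} = {b0}; idom=b0
  b7: preds {b2,b5,b6}: {b0,b1,b2} ∩ {b0,b5} ∩ {b0,b1,b2,b4,b6} = {b0}; idom=b0

Frontier:
  join b4 pred b2: · stop@b2
  join b4 pred b3: b3 stop@b2
  join b5 pred b0: · stop@b0
  join b5 pred b1: b1 stop@b0
  join b5 pred b4: b4→b2→b1 stop@b0
  join b7 pred b2: b2→b1 stop@b0
  join b7 pred b5: b5 stop@b0
  join b7 pred b6: b6→b4→b2→b1 stop@b0
  b0: DF=∅
  b1: DF={b5,b7}
  b2: DF={b5,b7}
  b3: DF={b4}
  b4: DF={b5,b7}
  b5: DF={b7}
  b6: DF={b7}
  b7: DF=∅

DF(b1) = ["b5", "b7"]

Answer: ["b5", "b7"]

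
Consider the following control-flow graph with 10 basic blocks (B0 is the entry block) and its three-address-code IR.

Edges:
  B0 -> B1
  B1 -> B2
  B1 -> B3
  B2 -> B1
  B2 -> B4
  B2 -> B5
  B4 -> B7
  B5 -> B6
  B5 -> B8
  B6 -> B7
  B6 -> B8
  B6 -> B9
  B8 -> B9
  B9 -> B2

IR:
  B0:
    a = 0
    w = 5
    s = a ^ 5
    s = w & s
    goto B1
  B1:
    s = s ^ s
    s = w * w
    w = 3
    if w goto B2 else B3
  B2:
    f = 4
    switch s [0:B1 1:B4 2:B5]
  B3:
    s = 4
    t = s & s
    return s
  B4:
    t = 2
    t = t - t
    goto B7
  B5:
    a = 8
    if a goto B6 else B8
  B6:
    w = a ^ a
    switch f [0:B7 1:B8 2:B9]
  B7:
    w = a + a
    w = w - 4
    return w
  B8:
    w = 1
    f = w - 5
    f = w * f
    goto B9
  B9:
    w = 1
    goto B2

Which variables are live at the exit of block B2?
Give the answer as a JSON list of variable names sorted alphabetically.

Answer: ["a", "f", "s", "w"]

Derivation:
Block summaries:
  B0 def {a,s,w} use ∅
  B1 def {s,w} use {s,w}
  B2 def {f} use {s}
  B3 def {s,t} use ∅
  B4 def {t} use ∅
  B5 def {a} use ∅
  B6 def {w} use {a,f}
  B7 def {w} use {a}
  B8 def {f,w} use ∅
  B9 def {w} use ∅

Backward fixpoint:
  B0: in=∅ out={a,s,w}
  B1: in={a,s,w} out={a,s,w}
  B2: in={a,s,w} out={a,f,s,w}
  B3: in=∅ out=∅
  B4: in={a} out={a}
  B5: in={f,s} out={a,f,s}
  B6: in={a,f,s} out={a,s}
  B7: in={a} out=∅
  B8: in={a,s} out={a,s}
  B9: in={a,s} out={a,s,w}

live-out(B2) = ["a", "f", "s", "w"]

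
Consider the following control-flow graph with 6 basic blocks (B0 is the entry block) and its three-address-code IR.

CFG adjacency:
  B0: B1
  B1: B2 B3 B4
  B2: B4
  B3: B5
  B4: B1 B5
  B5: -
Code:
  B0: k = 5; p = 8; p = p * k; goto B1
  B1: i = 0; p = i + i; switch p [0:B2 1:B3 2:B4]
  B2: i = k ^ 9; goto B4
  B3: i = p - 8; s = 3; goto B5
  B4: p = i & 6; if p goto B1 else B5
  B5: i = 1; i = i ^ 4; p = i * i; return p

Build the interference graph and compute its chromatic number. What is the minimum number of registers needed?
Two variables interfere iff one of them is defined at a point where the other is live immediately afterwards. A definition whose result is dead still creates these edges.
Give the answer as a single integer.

Answer: 3

Analysis:
Per-block:
  B0: {k,p} / ∅
  B1: {i,p} / ∅
  B2: {i} / {k}
  B3: {i,s} / {p}
  B4: {p} / {i}
  B5: {i,p} / ∅

Live sets:
  B0: in=∅ out={k}
  B1: in={k} out={i,k,p}
  B2: in={k} out={i,k}
  B3: in={p} out=∅
  B4: in={i,k} out={k}
  B5: in=∅ out=∅

Conflict graph:
  i — {k,p}
  k — {i,p}
  p — {i,k}
  s — ∅

Colouring:
  clique {i,k,p} ⇒ need ≥ 3
  3-colouring: r0={i,s}  r1={k}  r2={p}
  χ = 3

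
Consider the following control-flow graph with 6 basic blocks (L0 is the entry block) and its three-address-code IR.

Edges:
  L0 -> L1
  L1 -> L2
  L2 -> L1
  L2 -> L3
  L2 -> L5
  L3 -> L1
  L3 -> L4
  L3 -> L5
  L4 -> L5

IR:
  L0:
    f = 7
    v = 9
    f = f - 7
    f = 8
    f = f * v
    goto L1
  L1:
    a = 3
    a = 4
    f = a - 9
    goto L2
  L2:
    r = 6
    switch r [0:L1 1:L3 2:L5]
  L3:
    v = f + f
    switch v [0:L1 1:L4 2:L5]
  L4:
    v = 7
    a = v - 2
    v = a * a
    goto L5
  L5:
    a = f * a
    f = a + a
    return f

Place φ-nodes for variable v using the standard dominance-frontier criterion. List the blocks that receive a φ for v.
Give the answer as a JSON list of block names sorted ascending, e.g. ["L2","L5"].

idom tree: L1←L0 L2←L1 L3←L2 L4←L3 L5←L2
Dom∩ at merges:
  L1: preds {L0,L2,L3}: {L0} ∩ {L0,L1,L2} ∩ {L0,L1,L2,L3} = {L0}; idom=L0
  L5: preds {L2,L3,L4}: {L0,L1,L2} ∩ {L0,L1,L2,L3} ∩ {L0,L1,L2,L3,L4} = {L0,L1,L2}; idom=L2

Frontier:
  join L1 pred L0: · stop@L0
  join L1 pred L2: L2→L1 stop@L0
  join L1 pred L3: L3→L2→L1 stop@L0
  join L5 pred L2: · stop@L2
  join L5 pred L3: L3 stop@L2
  join L5 pred L4: L4→L3 stop@L2
  L0: DF=∅
  L1: DF={L1}
  L2: DF={L1}
  L3: DF={L1,L5}
  L4: DF={L5}
  L5: DF=∅

φ for v: defs {L0,L3,L4}
  DF⁺ = {L1,L5}

Answer: ["L1", "L5"]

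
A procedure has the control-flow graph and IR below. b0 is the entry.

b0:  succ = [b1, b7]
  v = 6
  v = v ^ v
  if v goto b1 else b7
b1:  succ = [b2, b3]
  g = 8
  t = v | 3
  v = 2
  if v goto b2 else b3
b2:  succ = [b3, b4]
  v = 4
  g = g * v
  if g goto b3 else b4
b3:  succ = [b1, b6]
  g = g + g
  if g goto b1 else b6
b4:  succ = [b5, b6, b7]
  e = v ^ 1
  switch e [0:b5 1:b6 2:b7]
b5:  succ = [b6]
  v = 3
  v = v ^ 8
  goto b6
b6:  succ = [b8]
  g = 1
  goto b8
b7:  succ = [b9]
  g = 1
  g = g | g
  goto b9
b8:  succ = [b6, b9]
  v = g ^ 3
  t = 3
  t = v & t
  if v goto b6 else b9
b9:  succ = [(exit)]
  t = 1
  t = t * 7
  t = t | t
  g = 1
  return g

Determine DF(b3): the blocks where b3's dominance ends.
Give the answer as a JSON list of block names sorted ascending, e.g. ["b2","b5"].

idom tree: b1←b0 b2←b1 b3←b1 b4←b2 b5←b4 b6←b1 b7←b0 b8←b6 b9←b0
Dom at joins:
  b1: preds {b0,b3}: {b0} ∩ {b0,b1,b3} = {b0}; idom=b0
  b3: preds {b1,b2}: {b0,b1} ∩ {b0,b1,b2} = {b0,b1}; idom=b1
  b6: preds {b3,b4,b5,b8}: {b0,b1,b3} ∩ {b0,b1,b2,b4} ∩ {b0,b1,b2,b4,b5} ∩ {b0,b1,b6,b8} = {b0,b1}; idom=b1
  b7: preds {b0,b4}: {b0} ∩ {b0,b1,b2,b4} = {b0}; idom=b0
  b9: preds {b7,b8}: {b0,b7} ∩ {b0,b1,b6,b8} = {b0}; idom=b0

Frontier:
  join b1 pred b0: · stop@b0
  join b1 pred b3: b3→b1 stop@b0
  join b3 pred b1: · stop@b1
  join b3 pred b2: b2 stop@b1
  join b6 pred b3: b3 stop@b1
  join b6 pred b4: b4→b2 stop@b1
  join b6 pred b5: b5→b4→b2 stop@b1
  join b6 pred b8: b8→b6 stop@b1
  join b7 pred b0: · stop@b0
  join b7 pred b4: b4→b2→b1 stop@b0
  join b9 pred b7: b7 stop@b0
  join b9 pred b8: b8→b6→b1 stop@b0
  DF(b0)=∅
  DF(b1)={b1,b7,b9}
  DF(b2)={b3,b6,b7}
  DF(b3)={b1,b6}
  DF(b4)={b6,b7}
  DF(b5)={b6}
  DF(b6)={b6,b9}
  DF(b7)={b9}
  DF(b8)={b6,b9}
  DF(b9)=∅

DF(b3) = ["b1", "b6"]

Answer: ["b1", "b6"]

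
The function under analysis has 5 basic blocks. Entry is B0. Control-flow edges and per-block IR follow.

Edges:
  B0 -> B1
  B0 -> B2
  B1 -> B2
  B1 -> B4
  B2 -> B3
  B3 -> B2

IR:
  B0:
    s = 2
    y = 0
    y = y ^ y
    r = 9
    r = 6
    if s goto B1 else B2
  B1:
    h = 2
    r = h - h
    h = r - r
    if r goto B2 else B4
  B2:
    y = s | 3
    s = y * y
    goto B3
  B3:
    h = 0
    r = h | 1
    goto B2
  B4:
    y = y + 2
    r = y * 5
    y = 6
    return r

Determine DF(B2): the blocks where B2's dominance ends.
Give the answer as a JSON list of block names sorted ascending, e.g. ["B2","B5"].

idom tree: B1←B0 B2←B0 B3←B2 B4←B1
Dom∩ at merges:
  B2: preds {B0,B1,B3}: {B0} ∩ {B0,B1} ∩ {B0,B2,B3} = {B0}; idom=B0

DF walk-up:
  B2←B0: walk · to B0
  B2←B1: walk B1 to B0
  B2←B3: walk B3→B2 to B0
  B0: DF=∅
  B1: DF={B2}
  B2: DF={B2}
  B3: DF={B2}
  B4: DF=∅

DF(B2) = ["B2"]

Answer: ["B2"]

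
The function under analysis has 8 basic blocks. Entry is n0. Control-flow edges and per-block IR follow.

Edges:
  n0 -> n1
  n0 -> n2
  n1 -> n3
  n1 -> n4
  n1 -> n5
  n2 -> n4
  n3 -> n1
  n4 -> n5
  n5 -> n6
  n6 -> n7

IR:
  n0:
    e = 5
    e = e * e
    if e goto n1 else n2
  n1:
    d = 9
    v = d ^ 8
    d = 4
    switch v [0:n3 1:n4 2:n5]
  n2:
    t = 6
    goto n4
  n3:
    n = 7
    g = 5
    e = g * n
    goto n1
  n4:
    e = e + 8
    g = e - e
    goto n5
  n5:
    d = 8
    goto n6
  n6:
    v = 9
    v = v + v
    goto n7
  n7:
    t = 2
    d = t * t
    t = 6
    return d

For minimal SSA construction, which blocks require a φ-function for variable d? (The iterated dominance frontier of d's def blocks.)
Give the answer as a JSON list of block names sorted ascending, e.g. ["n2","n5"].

Answer: ["n1", "n4", "n5"]

Working:
idom tree: n1←n0 n2←n0 n3←n1 n4←n0 n5←n0 n6←n5 n7←n6
Join-block Dom:
  n1: preds {n0,n3}: {n0} ∩ {n0,n1,n3} = {n0}; idom=n0
  n4: preds {n1,n2}: {n0,n1} ∩ {n0,n2} = {n0}; idom=n0
  n5: preds {n1,n4}: {n0,n1} ∩ {n0,n4} = {n0}; idom=n0

Frontier:
  n1←n0: walk · to n0
  n1←n3: walk n3→n1 to n0
  n4←n1: walk n1 to n0
  n4←n2: walk n2 to n0
  n5←n1: walk n1 to n0
  n5←n4: walk n4 to n0
  n0: DF=∅
  n1: DF={n1,n4,n5}
  n2: DF={n4}
  n3: DF={n1}
  n4: DF={n5}
  n5: DF=∅
  n6: DF=∅
  n7: DF=∅

φ for d: defs {n1,n5,n7}
  DF⁺ = {n1,n4,n5}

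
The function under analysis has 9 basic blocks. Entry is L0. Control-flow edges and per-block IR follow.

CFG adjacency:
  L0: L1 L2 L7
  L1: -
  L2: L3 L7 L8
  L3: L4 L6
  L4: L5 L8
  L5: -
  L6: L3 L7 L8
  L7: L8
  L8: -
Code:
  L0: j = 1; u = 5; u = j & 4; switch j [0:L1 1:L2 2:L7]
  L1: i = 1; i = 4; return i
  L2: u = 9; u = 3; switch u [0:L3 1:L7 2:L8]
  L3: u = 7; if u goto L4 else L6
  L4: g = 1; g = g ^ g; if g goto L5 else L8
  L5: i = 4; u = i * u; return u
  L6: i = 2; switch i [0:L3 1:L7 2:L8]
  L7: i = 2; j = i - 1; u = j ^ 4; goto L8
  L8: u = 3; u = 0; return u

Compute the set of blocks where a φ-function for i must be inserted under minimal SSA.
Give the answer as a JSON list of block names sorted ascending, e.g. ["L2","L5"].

Answer: ["L3", "L7", "L8"]

Analysis:
idom tree: L1←L0 L2←L0 L3←L2 L4←L3 L5←L4 L6←L3 L7←L0 L8←L0
Dom at joins:
  L3: preds {L2,L6}: {L0,L2} ∩ {L0,L2,L3,L6} = {L0,L2}; idom=L2
  L7: preds {L0,L2,L6}: {L0} ∩ {L0,L2} ∩ {L0,L2,L3,L6} = {L0}; idom=L0
  L8: preds {L2,L4,L6,L7}: {L0,L2} ∩ {L0,L2,L3,L4} ∩ {L0,L2,L3,L6} ∩ {L0,L7} = {L0}; idom=L0

DF derivation:
  L3←L2: walk · to L2
  L3←L6: walk L6→L3 to L2
  L7←L0: walk · to L0
  L7←L2: walk L2 to L0
  L7←L6: walk L6→L3→L2 to L0
  L8←L2: walk L2 to L0
  L8←L4: walk L4→L3→L2 to L0
  L8←L6: walk L6→L3→L2 to L0
  L8←L7: walk L7 to L0
  L0 → ∅
  L1 → ∅
  L2 → {L7,L8}
  L3 → {L3,L7,L8}
  L4 → {L8}
  L5 → ∅
  L6 → {L3,L7,L8}
  L7 → {L8}
  L8 → ∅

φ for i: defs {L1,L5,L6,L7}
  DF⁺ = {L3,L7,L8}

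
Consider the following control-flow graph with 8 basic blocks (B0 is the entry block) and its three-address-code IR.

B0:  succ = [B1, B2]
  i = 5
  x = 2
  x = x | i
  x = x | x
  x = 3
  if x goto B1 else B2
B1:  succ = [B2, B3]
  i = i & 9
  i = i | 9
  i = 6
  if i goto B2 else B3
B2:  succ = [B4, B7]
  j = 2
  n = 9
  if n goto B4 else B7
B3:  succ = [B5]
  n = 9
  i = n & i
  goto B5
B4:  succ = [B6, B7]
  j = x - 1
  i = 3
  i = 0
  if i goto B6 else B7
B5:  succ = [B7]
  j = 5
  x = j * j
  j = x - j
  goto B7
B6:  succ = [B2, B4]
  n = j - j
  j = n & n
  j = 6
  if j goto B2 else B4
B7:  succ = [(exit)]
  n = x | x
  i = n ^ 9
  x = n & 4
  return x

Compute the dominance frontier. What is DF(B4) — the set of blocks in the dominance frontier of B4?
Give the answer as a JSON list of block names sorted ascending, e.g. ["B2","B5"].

idom tree: B1←B0 B2←B0 B3←B1 B4←B2 B5←B3 B6←B4 B7←B0
Dom at joins:
  B2: preds {B0,B1,B6}: {B0} ∩ {B0,B1} ∩ {B0,B2,B4,B6} = {B0}; idom=B0
  B4: preds {B2,B6}: {B0,B2} ∩ {B0,B2,B4,B6} = {B0,B2}; idom=B2
  B7: preds {B2,B4,B5}: {B0,B2} ∩ {B0,B2,B4} ∩ {B0,B1,B3,B5} = {B0}; idom=B0

Frontier:
  join B2 pred B0: · stop@B0
  join B2 pred B1: B1 stop@B0
  join B2 pred B6: B6→B4→B2 stop@B0
  join B4 pred B2: · stop@B2
  join B4 pred B6: B6→B4 stop@B2
  join B7 pred B2: B2 stop@B0
  join B7 pred B4: B4→B2 stop@B0
  join B7 pred B5: B5→B3→B1 stop@B0
  DF(B0)=∅
  DF(B1)={B2,B7}
  DF(B2)={B2,B7}
  DF(B3)={B7}
  DF(B4)={B2,B4,B7}
  DF(B5)={B7}
  DF(B6)={B2,B4}
  DF(B7)=∅

DF(B4) = ["B2", "B4", "B7"]

Answer: ["B2", "B4", "B7"]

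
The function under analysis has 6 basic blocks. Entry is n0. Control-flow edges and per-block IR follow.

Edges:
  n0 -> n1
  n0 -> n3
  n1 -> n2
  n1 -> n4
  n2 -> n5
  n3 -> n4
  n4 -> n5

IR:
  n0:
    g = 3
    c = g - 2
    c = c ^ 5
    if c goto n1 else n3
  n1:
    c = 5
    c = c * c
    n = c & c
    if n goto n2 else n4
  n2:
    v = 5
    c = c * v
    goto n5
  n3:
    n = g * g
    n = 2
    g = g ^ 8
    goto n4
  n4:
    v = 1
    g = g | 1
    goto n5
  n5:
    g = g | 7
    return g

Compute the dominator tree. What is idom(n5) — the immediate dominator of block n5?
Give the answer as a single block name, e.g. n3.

Answer: n0

Derivation:
idom tree: n1←n0 n2←n1 n3←n0 n4←n0 n5←n0
Dom at joins:
  n4: preds {n1,n3}: {n0,n1} ∩ {n0,n3} = {n0}; idom=n0
  n5: preds {n2,n4}: {n0,n1,n2} ∩ {n0,n4} = {n0}; idom=n0

idom(n5) = n0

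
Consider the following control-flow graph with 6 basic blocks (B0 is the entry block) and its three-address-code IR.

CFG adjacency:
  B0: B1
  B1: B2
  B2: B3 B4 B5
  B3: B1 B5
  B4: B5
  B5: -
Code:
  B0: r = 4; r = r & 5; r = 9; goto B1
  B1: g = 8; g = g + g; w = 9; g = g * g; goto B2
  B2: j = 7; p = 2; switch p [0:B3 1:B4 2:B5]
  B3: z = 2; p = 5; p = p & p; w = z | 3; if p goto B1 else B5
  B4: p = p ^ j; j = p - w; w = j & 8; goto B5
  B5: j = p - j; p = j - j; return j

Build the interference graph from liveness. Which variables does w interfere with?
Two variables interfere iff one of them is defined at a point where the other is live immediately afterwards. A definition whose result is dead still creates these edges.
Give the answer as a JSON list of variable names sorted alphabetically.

Answer: ["g", "j", "p"]

Analysis:
Block summaries:
  B0: {r} / ∅
  B1: {g,w} / ∅
  B2: {j,p} / ∅
  B3: {p,w,z} / ∅
  B4: {j,p,w} / {j,p,w}
  B5: {j,p} / {j,p}

Live sets:
  B0: in=∅ out=∅
  B1: in=∅ out={w}
  B2: in={w} out={j,p,w}
  B3: in={j} out={j,p}
  B4: in={j,p,w} out={j,p}
  B5: in={j,p} out=∅

Interference:
  g: {w}
  j: {p,w,z}
  p: {j,w,z}
  r: ∅
  w: {g,j,p}
  z: {j,p}

N(w) = ["g", "j", "p"]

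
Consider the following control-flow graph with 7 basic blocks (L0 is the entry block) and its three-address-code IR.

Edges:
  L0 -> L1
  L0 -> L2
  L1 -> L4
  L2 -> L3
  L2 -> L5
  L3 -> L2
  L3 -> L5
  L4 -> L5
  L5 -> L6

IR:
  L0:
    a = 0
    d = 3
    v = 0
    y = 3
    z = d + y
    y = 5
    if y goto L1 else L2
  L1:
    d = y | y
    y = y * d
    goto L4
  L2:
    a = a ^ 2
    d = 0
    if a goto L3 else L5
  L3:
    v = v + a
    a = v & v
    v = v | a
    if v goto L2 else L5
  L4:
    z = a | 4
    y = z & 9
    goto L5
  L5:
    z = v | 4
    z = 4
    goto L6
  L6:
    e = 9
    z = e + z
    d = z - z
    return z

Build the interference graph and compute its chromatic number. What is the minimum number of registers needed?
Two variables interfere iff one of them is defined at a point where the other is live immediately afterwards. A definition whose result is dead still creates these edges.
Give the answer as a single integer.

Answer: 4

Working:
def/use:
  L0 def {a,d,v,y,z} use ∅
  L1 def {d,y} use {y}
  L2 def {a,d} use {a}
  L3 def {a,v} use {a,v}
  L4 def {y,z} use {a}
  L5 def {z} use {v}
  L6 def {d,e,z} use {z}

Live sets:
  live L0: ∅→{a,v,y}
  live L1: {a,v,y}→{a,v}
  live L2: {a,v}→{a,v}
  live L3: {a,v}→{a,v}
  live L4: {a,v}→{v}
  live L5: {v}→{z}
  live L6: {z}→∅

Conflict graph:
  a↔{d,v,y,z}
  d↔{a,v,y,z}
  e↔{z}
  v↔{a,d,y,z}
  y↔{a,d,v}
  z↔{a,d,e,v}

Chromatic number:
  clique {a,d,v,y} ⇒ need ≥ 4
  assign a→c0 d→c1 e→c0 v→c2 y→c3 z→c3 — no edge inside a register ⇒ χ ≤ 4
  χ = 4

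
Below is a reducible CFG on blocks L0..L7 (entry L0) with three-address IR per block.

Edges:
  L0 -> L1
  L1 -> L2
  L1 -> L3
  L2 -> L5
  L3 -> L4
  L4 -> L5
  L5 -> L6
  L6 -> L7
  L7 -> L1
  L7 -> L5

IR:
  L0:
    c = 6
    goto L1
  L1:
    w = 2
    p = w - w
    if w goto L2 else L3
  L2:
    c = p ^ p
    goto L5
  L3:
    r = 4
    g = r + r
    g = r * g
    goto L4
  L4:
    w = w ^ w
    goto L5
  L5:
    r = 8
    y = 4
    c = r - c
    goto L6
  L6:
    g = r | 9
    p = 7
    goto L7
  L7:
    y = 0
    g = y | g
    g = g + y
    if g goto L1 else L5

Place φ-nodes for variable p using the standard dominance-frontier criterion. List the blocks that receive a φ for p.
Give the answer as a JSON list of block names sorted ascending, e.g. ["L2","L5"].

idom tree: L1←L0 L2←L1 L3←L1 L4←L3 L5←L1 L6←L5 L7←L6
Dom∩ at merges:
  L1: preds {L0,L7}: {L0} ∩ {L0,L1,L5,L6,L7} = {L0}; idom=L0
  L5: preds {L2,L4,L7}: {L0,L1,L2} ∩ {L0,L1,L3,L4} ∩ {L0,L1,L5,L6,L7} = {L0,L1}; idom=L1

Frontier:
  join L1 pred L0: · stop@L0
  join L1 pred L7: L7→L6→L5→L1 stop@L0
  join L5 pred L2: L2 stop@L1
  join L5 pred L4: L4→L3 stop@L1
  join L5 pred L7: L7→L6→L5 stop@L1
  L0: DF=∅
  L1: DF={L1}
  L2: DF={L5}
  L3: DF={L5}
  L4: DF={L5}
  L5: DF={L1,L5}
  L6: DF={L1,L5}
  L7: DF={L1,L5}

φ for p: defs {L1,L6}
  DF⁺ = {L1,L5}

Answer: ["L1", "L5"]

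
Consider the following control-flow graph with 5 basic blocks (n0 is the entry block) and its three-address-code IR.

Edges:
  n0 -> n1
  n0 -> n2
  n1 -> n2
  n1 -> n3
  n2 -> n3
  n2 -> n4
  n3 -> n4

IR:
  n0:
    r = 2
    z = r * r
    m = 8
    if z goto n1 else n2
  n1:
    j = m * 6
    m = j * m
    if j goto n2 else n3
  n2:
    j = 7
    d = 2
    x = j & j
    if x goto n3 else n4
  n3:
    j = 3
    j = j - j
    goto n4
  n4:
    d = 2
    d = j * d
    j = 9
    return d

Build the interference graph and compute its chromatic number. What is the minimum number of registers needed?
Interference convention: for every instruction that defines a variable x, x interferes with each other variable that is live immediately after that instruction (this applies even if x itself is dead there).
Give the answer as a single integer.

Answer: 2

Derivation:
def/use:
  n0: {m,r,z} / ∅
  n1: {j,m} / {m}
  n2: {d,j,x} / ∅
  n3: {j} / ∅
  n4: {d,j} / {j}

Liveness:
  n0 li=∅ lo={m}
  n1 li={m} lo=∅
  n2 li=∅ lo={j}
  n3 li=∅ lo={j}
  n4 li={j} lo=∅

Interference:
  d↔{j}
  j↔{d,m,x}
  m↔{j,z}
  r↔∅
  x↔{j}
  z↔{m}

Registers:
  lower bound: {d,j} mutually conflict ⇒ χ ≥ 2
  assign d→r1 j→r0 m→r1 r→r0 x→r1 z→r0 — no edge inside a register ⇒ χ ≤ 2
  χ = 2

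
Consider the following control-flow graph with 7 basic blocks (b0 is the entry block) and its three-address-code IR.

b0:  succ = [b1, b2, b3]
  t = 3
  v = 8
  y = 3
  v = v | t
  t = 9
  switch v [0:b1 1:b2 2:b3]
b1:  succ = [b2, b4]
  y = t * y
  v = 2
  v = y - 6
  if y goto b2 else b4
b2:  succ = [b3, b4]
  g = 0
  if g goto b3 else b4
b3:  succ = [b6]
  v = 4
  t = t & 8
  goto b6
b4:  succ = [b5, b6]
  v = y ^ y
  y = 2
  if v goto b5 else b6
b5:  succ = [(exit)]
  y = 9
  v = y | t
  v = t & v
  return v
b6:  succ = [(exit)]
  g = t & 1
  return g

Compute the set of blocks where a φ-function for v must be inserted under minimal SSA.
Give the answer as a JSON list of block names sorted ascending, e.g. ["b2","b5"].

Answer: ["b2", "b3", "b4", "b6"]

Working:
idom tree: b1←b0 b2←b0 b3←b0 b4←b0 b5←b4 b6←b0
Join-block Dom:
  b2: preds {b0,b1}: {b0} ∩ {b0,b1} = {b0}; idom=b0
  b3: preds {b0,b2}: {b0} ∩ {b0,b2} = {b0}; idom=b0
  b4: preds {b1,b2}: {b0,b1} ∩ {b0,b2} = {b0}; idom=b0
  b6: preds {b3,b4}: {b0,b3} ∩ {b0,b4} = {b0}; idom=b0

DF derivation:
  join b2 pred b0: · stop@b0
  join b2 pred b1: b1 stop@b0
  join b3 pred b0: · stop@b0
  join b3 pred b2: b2 stop@b0
  join b4 pred b1: b1 stop@b0
  join b4 pred b2: b2 stop@b0
  join b6 pred b3: b3 stop@b0
  join b6 pred b4: b4 stop@b0
  b0 → ∅
  b1 → {b2,b4}
  b2 → {b3,b4}
  b3 → {b6}
  b4 → {b6}
  b5 → ∅
  b6 → ∅

φ for v: defs {b0,b1,b3,b4,b5}
  DF⁺ = {b2,b3,b4,b6}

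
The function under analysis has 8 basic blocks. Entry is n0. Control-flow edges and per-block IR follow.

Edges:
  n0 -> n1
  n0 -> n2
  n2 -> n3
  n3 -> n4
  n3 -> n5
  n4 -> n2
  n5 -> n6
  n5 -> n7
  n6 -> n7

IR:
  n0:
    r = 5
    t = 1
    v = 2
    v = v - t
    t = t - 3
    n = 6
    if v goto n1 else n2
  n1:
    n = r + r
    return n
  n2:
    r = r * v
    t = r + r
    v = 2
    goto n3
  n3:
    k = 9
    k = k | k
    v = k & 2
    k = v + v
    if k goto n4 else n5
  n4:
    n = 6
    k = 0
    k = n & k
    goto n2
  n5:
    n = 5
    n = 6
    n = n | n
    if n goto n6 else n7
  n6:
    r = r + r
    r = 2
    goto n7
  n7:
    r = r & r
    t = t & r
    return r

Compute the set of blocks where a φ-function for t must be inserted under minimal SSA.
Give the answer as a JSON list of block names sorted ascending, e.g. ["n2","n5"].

Answer: ["n2"]

Working:
idom tree: n1←n0 n2←n0 n3←n2 n4←n3 n5←n3 n6←n5 n7←n5
Dom∩ at merges:
  n2: preds {n0,n4}: {n0} ∩ {n0,n2,n3,n4} = {n0}; idom=n0
  n7: preds {n5,n6}: {n0,n2,n3,n5} ∩ {n0,n2,n3,n5,n6} = {n0,n2,n3,n5}; idom=n5

DF walk-up:
  n2←n0: walk · to n0
  n2←n4: walk n4→n3→n2 to n0
  n7←n5: walk · to n5
  n7←n6: walk n6 to n5
  n0 → ∅
  n1 → ∅
  n2 → {n2}
  n3 → {n2}
  n4 → {n2}
  n5 → ∅
  n6 → {n7}
  n7 → ∅

φ for t: defs {n0,n2,n7}
  DF⁺ = {n2}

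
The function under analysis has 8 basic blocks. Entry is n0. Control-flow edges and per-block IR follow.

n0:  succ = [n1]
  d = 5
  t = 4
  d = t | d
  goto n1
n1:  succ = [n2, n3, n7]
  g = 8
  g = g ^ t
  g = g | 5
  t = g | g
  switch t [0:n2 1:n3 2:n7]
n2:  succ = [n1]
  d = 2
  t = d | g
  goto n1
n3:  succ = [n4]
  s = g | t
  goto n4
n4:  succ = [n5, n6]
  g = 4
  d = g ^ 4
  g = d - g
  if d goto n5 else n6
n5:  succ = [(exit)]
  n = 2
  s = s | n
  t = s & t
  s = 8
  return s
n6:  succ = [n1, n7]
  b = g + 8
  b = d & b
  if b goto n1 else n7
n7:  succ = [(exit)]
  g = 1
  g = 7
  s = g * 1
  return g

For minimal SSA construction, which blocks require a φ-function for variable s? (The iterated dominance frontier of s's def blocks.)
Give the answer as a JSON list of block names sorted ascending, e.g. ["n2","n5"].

idom tree: n1←n0 n2←n1 n3←n1 n4←n3 n5←n4 n6←n4 n7←n1
Dom∩ at merges:
  n1: preds {n0,n2,n6}: {n0} ∩ {n0,n1,n2} ∩ {n0,n1,n3,n4,n6} = {n0}; idom=n0
  n7: preds {n1,n6}: {n0,n1} ∩ {n0,n1,n3,n4,n6} = {n0,n1}; idom=n1

DF derivation:
  join n1 pred n0: · stop@n0
  join n1 pred n2: n2→n1 stop@n0
  join n1 pred n6: n6→n4→n3→n1 stop@n0
  join n7 pred n1: · stop@n1
  join n7 pred n6: n6→n4→n3 stop@n1
  n0: DF=∅
  n1: DF={n1}
  n2: DF={n1}
  n3: DF={n1,n7}
  n4: DF={n1,n7}
  n5: DF=∅
  n6: DF={n1,n7}
  n7: DF=∅

φ for s: defs {n3,n5,n7}
  DF⁺ = {n1,n7}

Answer: ["n1", "n7"]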